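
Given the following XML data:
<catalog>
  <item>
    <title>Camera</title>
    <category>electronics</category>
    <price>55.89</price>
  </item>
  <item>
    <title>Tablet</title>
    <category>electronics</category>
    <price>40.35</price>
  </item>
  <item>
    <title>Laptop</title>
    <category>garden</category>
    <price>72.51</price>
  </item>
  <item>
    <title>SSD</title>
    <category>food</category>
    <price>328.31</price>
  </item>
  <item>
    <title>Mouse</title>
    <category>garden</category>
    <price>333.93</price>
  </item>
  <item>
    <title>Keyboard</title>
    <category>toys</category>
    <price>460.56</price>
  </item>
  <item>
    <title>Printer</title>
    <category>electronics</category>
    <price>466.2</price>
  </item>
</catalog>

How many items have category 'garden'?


Scanning <item> elements for <category>garden</category>:
  Item 3: Laptop -> MATCH
  Item 5: Mouse -> MATCH
Count: 2

ANSWER: 2


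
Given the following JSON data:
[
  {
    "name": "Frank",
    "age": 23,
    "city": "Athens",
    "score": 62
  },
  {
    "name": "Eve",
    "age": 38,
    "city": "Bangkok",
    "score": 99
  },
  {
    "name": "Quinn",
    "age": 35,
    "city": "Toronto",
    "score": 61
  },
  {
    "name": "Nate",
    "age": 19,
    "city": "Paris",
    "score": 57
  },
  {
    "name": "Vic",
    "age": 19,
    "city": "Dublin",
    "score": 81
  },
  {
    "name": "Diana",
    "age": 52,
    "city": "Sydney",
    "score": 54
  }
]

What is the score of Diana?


Looking up record where name = Diana
Record index: 5
Field 'score' = 54

ANSWER: 54


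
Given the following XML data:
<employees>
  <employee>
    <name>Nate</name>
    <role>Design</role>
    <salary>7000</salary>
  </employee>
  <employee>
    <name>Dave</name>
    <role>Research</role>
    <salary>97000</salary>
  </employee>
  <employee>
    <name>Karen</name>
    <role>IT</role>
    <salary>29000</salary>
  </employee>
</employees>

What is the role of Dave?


Searching for <employee> with <name>Dave</name>
Found at position 2
<role>Research</role>

ANSWER: Research


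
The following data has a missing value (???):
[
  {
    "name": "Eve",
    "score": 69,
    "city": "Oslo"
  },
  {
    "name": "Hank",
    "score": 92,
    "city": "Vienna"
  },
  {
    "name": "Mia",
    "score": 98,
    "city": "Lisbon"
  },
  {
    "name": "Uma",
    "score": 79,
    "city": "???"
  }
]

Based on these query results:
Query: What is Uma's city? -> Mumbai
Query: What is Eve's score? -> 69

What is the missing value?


The missing value is Uma's city
From query: Uma's city = Mumbai

ANSWER: Mumbai


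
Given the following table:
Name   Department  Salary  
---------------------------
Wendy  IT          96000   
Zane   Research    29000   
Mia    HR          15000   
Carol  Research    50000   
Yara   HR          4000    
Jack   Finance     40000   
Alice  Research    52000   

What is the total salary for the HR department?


HR department members:
  Mia: 15000
  Yara: 4000
Total = 15000 + 4000 = 19000

ANSWER: 19000


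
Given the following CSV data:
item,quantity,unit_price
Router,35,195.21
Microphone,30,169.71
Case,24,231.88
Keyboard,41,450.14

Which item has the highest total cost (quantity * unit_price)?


Computing row totals:
  Router: 6832.35
  Microphone: 5091.3
  Case: 5565.12
  Keyboard: 18455.74
Maximum: Keyboard (18455.74)

ANSWER: Keyboard


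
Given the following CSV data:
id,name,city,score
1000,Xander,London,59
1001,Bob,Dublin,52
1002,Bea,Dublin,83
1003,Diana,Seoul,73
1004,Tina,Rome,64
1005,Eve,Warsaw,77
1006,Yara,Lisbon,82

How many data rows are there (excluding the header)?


Counting rows (excluding header):
Header: id,name,city,score
Data rows: 7

ANSWER: 7


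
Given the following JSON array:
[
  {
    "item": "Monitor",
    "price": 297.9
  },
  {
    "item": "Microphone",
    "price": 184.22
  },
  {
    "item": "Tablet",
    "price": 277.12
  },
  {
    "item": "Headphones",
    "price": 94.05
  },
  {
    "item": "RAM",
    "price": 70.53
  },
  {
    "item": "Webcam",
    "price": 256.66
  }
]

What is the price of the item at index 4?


Array index 4 -> RAM
price = 70.53

ANSWER: 70.53


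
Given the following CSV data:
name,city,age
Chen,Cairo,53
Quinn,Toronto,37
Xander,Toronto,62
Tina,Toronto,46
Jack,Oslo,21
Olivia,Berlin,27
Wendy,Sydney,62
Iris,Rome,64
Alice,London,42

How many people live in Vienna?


Scanning city column for 'Vienna':
Total matches: 0

ANSWER: 0


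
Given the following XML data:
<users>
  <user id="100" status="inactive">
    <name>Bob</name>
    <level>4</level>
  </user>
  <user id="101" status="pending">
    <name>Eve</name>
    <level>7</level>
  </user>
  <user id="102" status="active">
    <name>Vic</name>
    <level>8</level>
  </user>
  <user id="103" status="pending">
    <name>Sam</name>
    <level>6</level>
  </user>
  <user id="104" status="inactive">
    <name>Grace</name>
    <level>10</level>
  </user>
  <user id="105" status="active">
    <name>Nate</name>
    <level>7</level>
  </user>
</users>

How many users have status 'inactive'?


Counting users with status='inactive':
  Bob (id=100) -> MATCH
  Grace (id=104) -> MATCH
Count: 2

ANSWER: 2


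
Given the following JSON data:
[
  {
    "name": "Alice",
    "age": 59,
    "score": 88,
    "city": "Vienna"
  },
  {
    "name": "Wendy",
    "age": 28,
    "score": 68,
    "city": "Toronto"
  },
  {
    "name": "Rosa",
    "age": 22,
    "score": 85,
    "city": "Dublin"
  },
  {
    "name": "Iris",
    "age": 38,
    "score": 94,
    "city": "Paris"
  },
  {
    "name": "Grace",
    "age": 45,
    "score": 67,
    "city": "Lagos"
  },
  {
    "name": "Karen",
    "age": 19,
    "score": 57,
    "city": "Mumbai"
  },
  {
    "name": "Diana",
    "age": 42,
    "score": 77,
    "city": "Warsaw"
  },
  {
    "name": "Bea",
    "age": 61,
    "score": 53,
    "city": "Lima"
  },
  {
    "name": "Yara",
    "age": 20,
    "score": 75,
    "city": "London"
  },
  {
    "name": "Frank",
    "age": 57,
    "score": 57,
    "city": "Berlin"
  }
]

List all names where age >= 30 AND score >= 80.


Checking both conditions:
  Alice (age=59, score=88) -> YES
  Wendy (age=28, score=68) -> no
  Rosa (age=22, score=85) -> no
  Iris (age=38, score=94) -> YES
  Grace (age=45, score=67) -> no
  Karen (age=19, score=57) -> no
  Diana (age=42, score=77) -> no
  Bea (age=61, score=53) -> no
  Yara (age=20, score=75) -> no
  Frank (age=57, score=57) -> no


ANSWER: Alice, Iris


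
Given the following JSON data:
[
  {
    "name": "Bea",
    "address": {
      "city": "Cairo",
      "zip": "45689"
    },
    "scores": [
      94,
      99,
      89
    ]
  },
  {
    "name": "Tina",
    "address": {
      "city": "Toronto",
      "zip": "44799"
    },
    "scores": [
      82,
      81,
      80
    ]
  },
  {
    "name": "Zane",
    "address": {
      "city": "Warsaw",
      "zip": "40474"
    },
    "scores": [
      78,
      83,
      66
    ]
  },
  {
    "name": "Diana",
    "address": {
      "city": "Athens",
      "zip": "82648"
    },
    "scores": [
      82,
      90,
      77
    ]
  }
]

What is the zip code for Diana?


Path: records[3].address.zip
Value: 82648

ANSWER: 82648


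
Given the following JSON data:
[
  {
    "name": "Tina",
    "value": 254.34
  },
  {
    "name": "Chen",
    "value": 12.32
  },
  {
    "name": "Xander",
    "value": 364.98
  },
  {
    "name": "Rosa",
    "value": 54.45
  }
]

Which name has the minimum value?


Comparing values:
  Tina: 254.34
  Chen: 12.32
  Xander: 364.98
  Rosa: 54.45
Minimum: Chen (12.32)

ANSWER: Chen


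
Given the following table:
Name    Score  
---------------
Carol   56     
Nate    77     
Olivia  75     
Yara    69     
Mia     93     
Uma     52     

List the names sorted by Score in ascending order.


Sorting by Score (ascending):
  Uma: 52
  Carol: 56
  Yara: 69
  Olivia: 75
  Nate: 77
  Mia: 93


ANSWER: Uma, Carol, Yara, Olivia, Nate, Mia


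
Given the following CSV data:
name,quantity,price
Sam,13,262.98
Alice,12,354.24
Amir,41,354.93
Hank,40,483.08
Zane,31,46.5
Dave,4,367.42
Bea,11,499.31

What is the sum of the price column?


Values in 'price' column:
  Row 1: 262.98
  Row 2: 354.24
  Row 3: 354.93
  Row 4: 483.08
  Row 5: 46.5
  Row 6: 367.42
  Row 7: 499.31
Sum = 262.98 + 354.24 + 354.93 + 483.08 + 46.5 + 367.42 + 499.31 = 2368.46

ANSWER: 2368.46


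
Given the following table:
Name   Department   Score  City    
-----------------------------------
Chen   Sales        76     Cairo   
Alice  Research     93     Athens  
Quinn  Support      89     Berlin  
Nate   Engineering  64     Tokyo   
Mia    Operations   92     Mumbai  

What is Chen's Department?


Row 1: Chen
Department = Sales

ANSWER: Sales


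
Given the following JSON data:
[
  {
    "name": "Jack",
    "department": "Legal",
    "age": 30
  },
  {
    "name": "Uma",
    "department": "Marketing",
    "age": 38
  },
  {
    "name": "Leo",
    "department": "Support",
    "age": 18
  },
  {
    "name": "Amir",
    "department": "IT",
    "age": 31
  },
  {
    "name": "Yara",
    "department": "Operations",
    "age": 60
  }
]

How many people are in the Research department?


Scanning records for department = Research
  No matches found
Count: 0

ANSWER: 0


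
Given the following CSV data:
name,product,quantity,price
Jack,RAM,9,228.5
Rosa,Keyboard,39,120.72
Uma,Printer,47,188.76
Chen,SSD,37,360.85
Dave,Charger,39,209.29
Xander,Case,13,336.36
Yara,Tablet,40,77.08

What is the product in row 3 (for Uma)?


Row 3: Uma
Column 'product' = Printer

ANSWER: Printer


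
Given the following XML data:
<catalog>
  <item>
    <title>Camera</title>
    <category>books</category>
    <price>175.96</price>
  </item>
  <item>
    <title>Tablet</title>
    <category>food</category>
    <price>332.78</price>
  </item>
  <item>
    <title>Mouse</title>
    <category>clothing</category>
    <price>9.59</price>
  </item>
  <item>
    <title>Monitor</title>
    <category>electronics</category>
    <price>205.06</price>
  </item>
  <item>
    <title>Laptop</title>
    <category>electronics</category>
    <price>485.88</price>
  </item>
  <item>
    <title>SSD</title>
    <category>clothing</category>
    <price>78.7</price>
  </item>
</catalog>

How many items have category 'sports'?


Scanning <item> elements for <category>sports</category>:
Count: 0

ANSWER: 0


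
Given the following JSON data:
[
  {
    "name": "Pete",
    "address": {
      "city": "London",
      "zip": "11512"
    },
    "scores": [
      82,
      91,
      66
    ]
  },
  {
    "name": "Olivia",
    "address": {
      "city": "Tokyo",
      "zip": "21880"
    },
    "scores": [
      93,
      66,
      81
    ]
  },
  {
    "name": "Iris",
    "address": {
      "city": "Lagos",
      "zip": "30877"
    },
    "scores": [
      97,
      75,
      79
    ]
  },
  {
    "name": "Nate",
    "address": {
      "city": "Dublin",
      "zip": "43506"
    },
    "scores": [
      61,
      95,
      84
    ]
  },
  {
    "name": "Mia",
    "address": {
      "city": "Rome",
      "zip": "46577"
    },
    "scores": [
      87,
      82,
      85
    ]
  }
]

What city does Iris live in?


Path: records[2].address.city
Value: Lagos

ANSWER: Lagos


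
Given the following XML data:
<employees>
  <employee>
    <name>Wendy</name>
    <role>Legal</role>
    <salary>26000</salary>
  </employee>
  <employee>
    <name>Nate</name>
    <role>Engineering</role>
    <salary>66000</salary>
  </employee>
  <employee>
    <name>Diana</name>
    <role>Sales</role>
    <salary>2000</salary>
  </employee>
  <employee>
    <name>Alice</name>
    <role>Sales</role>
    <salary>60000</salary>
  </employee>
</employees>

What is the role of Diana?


Searching for <employee> with <name>Diana</name>
Found at position 3
<role>Sales</role>

ANSWER: Sales


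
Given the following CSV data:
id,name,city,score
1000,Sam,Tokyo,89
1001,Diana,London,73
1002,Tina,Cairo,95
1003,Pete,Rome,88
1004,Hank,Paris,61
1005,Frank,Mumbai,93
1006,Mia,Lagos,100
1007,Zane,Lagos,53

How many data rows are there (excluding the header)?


Counting rows (excluding header):
Header: id,name,city,score
Data rows: 8

ANSWER: 8


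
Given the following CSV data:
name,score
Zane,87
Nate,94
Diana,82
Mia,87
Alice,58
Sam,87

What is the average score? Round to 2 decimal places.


Scores: 87, 94, 82, 87, 58, 87
Sum = 495
Count = 6
Average = 495 / 6 = 82.50

ANSWER: 82.50


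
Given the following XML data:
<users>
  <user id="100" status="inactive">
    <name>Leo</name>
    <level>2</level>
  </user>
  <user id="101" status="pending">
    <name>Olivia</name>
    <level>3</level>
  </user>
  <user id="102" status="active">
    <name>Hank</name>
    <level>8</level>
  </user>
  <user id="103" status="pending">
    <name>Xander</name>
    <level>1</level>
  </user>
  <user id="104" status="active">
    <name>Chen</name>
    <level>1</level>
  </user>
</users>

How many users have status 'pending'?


Counting users with status='pending':
  Olivia (id=101) -> MATCH
  Xander (id=103) -> MATCH
Count: 2

ANSWER: 2


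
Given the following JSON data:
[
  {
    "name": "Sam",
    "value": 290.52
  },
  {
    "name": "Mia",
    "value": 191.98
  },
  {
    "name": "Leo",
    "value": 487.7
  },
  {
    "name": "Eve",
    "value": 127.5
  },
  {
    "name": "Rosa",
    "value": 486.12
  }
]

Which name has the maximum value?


Comparing values:
  Sam: 290.52
  Mia: 191.98
  Leo: 487.7
  Eve: 127.5
  Rosa: 486.12
Maximum: Leo (487.7)

ANSWER: Leo


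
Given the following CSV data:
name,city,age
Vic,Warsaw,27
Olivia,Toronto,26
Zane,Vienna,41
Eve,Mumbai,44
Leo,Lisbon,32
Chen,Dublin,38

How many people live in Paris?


Scanning city column for 'Paris':
Total matches: 0

ANSWER: 0


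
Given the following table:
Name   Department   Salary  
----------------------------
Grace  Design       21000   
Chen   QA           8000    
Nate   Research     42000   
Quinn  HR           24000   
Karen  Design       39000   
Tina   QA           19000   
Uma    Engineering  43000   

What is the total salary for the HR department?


HR department members:
  Quinn: 24000
Total = 24000 = 24000

ANSWER: 24000


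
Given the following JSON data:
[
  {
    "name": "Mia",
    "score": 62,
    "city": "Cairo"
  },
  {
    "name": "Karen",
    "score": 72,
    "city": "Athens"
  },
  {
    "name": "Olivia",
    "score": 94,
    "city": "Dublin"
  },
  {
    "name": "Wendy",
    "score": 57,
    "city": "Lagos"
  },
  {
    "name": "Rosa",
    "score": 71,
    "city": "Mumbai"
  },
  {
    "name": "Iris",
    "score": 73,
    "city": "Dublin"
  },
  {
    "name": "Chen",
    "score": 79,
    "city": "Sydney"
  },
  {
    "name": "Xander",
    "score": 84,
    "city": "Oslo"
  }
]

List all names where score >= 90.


Filtering records where score >= 90:
  Mia (score=62) -> no
  Karen (score=72) -> no
  Olivia (score=94) -> YES
  Wendy (score=57) -> no
  Rosa (score=71) -> no
  Iris (score=73) -> no
  Chen (score=79) -> no
  Xander (score=84) -> no


ANSWER: Olivia


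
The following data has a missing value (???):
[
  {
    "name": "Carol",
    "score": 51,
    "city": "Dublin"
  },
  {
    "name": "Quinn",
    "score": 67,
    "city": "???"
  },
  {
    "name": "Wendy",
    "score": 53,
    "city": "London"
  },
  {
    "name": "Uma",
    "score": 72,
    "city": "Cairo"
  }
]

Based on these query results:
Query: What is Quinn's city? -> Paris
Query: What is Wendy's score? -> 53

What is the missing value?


The missing value is Quinn's city
From query: Quinn's city = Paris

ANSWER: Paris


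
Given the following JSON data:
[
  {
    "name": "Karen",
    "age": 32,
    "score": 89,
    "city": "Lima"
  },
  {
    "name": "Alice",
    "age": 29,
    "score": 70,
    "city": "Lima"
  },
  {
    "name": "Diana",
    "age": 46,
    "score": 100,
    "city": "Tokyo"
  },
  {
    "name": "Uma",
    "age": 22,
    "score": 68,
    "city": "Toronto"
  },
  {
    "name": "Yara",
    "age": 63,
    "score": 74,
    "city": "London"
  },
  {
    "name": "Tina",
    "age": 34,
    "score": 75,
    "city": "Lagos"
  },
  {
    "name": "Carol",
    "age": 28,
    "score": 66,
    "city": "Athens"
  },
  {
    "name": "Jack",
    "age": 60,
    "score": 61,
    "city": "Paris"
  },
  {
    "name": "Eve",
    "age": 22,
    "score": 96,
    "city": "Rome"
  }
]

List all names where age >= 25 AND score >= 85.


Checking both conditions:
  Karen (age=32, score=89) -> YES
  Alice (age=29, score=70) -> no
  Diana (age=46, score=100) -> YES
  Uma (age=22, score=68) -> no
  Yara (age=63, score=74) -> no
  Tina (age=34, score=75) -> no
  Carol (age=28, score=66) -> no
  Jack (age=60, score=61) -> no
  Eve (age=22, score=96) -> no


ANSWER: Karen, Diana


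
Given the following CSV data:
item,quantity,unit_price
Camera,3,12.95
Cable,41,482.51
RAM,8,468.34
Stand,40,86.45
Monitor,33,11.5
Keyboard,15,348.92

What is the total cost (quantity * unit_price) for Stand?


Row: Stand
quantity = 40
unit_price = 86.45
total = 40 * 86.45 = 3458.0

ANSWER: 3458.0


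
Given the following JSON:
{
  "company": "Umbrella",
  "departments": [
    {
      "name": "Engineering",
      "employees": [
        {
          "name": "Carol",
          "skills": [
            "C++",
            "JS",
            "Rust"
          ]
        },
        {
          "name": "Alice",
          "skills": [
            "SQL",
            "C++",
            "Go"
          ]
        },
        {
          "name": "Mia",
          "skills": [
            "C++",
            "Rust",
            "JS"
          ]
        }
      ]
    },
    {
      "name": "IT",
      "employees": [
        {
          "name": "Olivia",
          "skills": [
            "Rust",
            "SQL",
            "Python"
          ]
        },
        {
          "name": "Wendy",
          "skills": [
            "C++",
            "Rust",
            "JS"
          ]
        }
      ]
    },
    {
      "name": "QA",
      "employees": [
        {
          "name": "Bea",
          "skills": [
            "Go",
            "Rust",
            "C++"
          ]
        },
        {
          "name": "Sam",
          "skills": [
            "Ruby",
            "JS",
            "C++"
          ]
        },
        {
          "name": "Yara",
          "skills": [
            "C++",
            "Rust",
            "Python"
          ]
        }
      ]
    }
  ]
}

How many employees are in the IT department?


Path: departments[1].employees
Count: 2

ANSWER: 2


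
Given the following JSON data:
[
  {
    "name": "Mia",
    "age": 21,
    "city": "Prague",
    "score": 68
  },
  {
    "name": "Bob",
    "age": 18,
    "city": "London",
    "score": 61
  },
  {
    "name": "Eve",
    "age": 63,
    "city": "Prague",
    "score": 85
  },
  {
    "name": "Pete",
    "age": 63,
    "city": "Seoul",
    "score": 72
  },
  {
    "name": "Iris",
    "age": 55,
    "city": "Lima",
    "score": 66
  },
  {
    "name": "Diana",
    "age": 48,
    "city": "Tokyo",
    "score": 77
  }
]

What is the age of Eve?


Looking up record where name = Eve
Record index: 2
Field 'age' = 63

ANSWER: 63


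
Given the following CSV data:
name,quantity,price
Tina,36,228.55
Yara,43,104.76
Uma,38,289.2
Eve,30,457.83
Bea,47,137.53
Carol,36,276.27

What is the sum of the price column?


Values in 'price' column:
  Row 1: 228.55
  Row 2: 104.76
  Row 3: 289.2
  Row 4: 457.83
  Row 5: 137.53
  Row 6: 276.27
Sum = 228.55 + 104.76 + 289.2 + 457.83 + 137.53 + 276.27 = 1494.14

ANSWER: 1494.14


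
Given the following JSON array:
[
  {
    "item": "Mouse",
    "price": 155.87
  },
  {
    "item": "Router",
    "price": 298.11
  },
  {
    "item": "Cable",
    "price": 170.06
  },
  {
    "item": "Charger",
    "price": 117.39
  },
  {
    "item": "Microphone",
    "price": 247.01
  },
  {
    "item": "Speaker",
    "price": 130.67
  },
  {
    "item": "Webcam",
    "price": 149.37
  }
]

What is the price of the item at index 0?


Array index 0 -> Mouse
price = 155.87

ANSWER: 155.87


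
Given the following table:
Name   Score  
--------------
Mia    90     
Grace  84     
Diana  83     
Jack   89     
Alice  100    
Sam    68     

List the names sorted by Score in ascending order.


Sorting by Score (ascending):
  Sam: 68
  Diana: 83
  Grace: 84
  Jack: 89
  Mia: 90
  Alice: 100


ANSWER: Sam, Diana, Grace, Jack, Mia, Alice


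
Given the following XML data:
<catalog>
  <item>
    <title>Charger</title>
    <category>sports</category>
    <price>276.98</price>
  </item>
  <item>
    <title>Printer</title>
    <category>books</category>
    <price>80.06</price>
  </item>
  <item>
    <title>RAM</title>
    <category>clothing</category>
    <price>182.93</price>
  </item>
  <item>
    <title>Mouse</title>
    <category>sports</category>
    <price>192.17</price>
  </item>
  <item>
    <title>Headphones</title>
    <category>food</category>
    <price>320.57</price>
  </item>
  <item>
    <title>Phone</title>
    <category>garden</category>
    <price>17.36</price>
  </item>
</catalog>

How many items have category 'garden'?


Scanning <item> elements for <category>garden</category>:
  Item 6: Phone -> MATCH
Count: 1

ANSWER: 1


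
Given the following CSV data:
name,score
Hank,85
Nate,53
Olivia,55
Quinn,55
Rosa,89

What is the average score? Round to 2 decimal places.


Scores: 85, 53, 55, 55, 89
Sum = 337
Count = 5
Average = 337 / 5 = 67.40

ANSWER: 67.40


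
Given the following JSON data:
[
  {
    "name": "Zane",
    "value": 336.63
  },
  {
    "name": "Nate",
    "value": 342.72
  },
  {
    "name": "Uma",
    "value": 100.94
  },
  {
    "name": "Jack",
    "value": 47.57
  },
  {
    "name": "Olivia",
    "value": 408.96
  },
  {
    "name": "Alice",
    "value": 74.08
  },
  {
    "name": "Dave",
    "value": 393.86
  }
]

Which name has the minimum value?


Comparing values:
  Zane: 336.63
  Nate: 342.72
  Uma: 100.94
  Jack: 47.57
  Olivia: 408.96
  Alice: 74.08
  Dave: 393.86
Minimum: Jack (47.57)

ANSWER: Jack


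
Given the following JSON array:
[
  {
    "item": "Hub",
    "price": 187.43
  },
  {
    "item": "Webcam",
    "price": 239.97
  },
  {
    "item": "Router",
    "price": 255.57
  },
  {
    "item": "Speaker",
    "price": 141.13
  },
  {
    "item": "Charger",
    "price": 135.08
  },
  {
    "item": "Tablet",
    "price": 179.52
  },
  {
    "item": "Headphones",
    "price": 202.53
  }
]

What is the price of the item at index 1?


Array index 1 -> Webcam
price = 239.97

ANSWER: 239.97


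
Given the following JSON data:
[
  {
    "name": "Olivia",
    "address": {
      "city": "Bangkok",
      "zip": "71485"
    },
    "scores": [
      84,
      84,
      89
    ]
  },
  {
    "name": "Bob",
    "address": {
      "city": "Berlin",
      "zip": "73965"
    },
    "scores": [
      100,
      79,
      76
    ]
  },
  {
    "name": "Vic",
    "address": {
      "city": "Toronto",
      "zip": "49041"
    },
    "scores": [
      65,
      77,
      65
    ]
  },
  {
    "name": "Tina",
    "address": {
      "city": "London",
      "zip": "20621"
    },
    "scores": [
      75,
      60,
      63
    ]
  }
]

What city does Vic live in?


Path: records[2].address.city
Value: Toronto

ANSWER: Toronto


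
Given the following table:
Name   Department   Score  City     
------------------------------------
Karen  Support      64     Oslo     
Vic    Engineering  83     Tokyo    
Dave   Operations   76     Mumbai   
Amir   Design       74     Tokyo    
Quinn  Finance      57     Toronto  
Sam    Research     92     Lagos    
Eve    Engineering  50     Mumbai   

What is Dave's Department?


Row 3: Dave
Department = Operations

ANSWER: Operations


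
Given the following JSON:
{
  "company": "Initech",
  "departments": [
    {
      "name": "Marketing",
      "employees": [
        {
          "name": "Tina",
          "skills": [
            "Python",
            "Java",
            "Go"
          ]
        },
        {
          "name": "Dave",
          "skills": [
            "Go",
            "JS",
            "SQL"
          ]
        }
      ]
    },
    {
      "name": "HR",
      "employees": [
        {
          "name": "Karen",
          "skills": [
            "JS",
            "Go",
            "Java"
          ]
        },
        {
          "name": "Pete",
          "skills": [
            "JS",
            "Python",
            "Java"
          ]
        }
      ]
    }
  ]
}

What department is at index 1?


Path: departments[1].name
Value: HR

ANSWER: HR


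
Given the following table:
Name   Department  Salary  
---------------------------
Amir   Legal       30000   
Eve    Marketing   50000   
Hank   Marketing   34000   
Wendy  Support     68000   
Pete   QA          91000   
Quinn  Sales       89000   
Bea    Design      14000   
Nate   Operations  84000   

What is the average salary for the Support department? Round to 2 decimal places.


Support department members:
  Wendy: 68000
Sum = 68000
Count = 1
Average = 68000 / 1 = 68000.00

ANSWER: 68000.00


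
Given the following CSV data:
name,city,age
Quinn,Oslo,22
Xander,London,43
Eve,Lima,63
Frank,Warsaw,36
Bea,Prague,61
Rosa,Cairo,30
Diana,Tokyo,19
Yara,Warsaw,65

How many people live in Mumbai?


Scanning city column for 'Mumbai':
Total matches: 0

ANSWER: 0


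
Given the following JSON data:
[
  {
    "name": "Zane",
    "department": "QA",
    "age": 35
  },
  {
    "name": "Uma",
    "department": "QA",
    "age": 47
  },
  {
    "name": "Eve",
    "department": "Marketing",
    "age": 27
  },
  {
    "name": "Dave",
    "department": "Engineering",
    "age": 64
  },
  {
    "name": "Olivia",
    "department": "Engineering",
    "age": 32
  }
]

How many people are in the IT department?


Scanning records for department = IT
  No matches found
Count: 0

ANSWER: 0


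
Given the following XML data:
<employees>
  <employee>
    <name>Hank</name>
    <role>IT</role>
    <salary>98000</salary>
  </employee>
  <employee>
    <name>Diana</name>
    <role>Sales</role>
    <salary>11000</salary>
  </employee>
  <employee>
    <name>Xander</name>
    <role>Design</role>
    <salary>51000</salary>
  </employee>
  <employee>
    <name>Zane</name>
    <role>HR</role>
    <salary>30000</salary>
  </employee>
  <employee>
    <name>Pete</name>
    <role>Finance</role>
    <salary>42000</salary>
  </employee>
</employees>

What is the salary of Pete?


Searching for <employee> with <name>Pete</name>
Found at position 5
<salary>42000</salary>

ANSWER: 42000


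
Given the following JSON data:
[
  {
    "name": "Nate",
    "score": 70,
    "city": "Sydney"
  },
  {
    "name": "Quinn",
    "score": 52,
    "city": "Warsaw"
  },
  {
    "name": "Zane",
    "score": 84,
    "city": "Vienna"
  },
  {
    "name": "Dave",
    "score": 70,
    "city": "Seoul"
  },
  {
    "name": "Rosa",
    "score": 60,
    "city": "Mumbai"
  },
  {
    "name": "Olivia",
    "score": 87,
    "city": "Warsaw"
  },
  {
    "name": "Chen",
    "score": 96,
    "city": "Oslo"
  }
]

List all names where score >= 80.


Filtering records where score >= 80:
  Nate (score=70) -> no
  Quinn (score=52) -> no
  Zane (score=84) -> YES
  Dave (score=70) -> no
  Rosa (score=60) -> no
  Olivia (score=87) -> YES
  Chen (score=96) -> YES


ANSWER: Zane, Olivia, Chen


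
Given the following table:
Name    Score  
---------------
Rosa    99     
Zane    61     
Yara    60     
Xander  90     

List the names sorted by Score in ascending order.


Sorting by Score (ascending):
  Yara: 60
  Zane: 61
  Xander: 90
  Rosa: 99


ANSWER: Yara, Zane, Xander, Rosa


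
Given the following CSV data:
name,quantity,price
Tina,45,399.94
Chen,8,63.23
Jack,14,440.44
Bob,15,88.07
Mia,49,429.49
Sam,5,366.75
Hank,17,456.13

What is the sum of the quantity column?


Values in 'quantity' column:
  Row 1: 45
  Row 2: 8
  Row 3: 14
  Row 4: 15
  Row 5: 49
  Row 6: 5
  Row 7: 17
Sum = 45 + 8 + 14 + 15 + 49 + 5 + 17 = 153

ANSWER: 153


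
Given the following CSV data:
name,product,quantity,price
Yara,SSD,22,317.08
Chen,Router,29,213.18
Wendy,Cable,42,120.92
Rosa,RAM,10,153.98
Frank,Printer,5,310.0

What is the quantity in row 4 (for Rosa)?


Row 4: Rosa
Column 'quantity' = 10

ANSWER: 10


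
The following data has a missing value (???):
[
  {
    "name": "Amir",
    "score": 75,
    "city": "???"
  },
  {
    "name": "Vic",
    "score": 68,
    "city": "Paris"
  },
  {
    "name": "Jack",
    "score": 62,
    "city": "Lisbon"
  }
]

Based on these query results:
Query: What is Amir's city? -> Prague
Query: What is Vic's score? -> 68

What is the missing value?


The missing value is Amir's city
From query: Amir's city = Prague

ANSWER: Prague


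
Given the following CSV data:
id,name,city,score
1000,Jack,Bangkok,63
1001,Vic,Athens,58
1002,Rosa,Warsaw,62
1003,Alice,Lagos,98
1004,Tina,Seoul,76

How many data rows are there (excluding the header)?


Counting rows (excluding header):
Header: id,name,city,score
Data rows: 5

ANSWER: 5


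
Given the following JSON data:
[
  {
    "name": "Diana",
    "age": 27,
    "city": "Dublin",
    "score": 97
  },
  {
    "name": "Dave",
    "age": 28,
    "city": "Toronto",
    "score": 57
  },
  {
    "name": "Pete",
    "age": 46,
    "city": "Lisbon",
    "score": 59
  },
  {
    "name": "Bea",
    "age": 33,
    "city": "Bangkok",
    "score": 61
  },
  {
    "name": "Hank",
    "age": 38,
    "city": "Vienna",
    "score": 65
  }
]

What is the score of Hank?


Looking up record where name = Hank
Record index: 4
Field 'score' = 65

ANSWER: 65


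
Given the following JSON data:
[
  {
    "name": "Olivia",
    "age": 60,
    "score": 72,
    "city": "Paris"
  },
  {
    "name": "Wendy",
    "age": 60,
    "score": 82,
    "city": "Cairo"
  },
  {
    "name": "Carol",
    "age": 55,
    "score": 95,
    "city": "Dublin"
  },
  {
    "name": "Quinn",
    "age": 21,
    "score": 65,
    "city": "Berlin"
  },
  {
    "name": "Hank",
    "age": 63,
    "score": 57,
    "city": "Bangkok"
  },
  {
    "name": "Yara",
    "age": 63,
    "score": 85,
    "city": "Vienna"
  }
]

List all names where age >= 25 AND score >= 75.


Checking both conditions:
  Olivia (age=60, score=72) -> no
  Wendy (age=60, score=82) -> YES
  Carol (age=55, score=95) -> YES
  Quinn (age=21, score=65) -> no
  Hank (age=63, score=57) -> no
  Yara (age=63, score=85) -> YES


ANSWER: Wendy, Carol, Yara


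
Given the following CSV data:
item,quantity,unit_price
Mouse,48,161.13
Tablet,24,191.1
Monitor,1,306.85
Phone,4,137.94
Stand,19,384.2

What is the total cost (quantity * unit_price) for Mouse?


Row: Mouse
quantity = 48
unit_price = 161.13
total = 48 * 161.13 = 7734.24

ANSWER: 7734.24


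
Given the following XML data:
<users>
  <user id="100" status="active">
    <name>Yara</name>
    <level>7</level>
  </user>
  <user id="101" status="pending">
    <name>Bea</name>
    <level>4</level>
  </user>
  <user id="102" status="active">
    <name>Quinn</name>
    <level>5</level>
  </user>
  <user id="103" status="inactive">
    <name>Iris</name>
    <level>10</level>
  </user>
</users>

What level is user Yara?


Finding user: Yara
<level>7</level>

ANSWER: 7


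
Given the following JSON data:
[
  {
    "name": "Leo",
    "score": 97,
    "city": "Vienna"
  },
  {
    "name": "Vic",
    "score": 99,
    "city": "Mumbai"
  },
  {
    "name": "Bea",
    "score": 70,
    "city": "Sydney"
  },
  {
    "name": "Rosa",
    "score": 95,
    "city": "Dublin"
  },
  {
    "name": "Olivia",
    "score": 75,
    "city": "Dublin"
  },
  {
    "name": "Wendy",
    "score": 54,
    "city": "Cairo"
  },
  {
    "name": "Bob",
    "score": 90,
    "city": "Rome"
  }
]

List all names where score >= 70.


Filtering records where score >= 70:
  Leo (score=97) -> YES
  Vic (score=99) -> YES
  Bea (score=70) -> YES
  Rosa (score=95) -> YES
  Olivia (score=75) -> YES
  Wendy (score=54) -> no
  Bob (score=90) -> YES


ANSWER: Leo, Vic, Bea, Rosa, Olivia, Bob


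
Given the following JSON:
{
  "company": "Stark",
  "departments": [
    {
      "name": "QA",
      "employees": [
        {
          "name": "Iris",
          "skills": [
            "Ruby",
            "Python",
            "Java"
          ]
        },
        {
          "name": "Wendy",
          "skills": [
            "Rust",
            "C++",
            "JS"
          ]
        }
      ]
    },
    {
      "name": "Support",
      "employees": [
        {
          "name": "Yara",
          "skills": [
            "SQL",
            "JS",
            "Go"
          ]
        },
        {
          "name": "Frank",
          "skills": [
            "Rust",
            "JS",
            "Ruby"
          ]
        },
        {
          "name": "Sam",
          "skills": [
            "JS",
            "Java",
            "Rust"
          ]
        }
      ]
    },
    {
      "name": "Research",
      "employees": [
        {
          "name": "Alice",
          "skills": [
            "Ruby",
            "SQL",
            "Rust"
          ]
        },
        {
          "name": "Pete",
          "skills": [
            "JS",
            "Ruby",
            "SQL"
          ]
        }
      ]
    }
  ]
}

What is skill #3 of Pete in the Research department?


Path: departments[2].employees[1].skills[2]
Value: SQL

ANSWER: SQL


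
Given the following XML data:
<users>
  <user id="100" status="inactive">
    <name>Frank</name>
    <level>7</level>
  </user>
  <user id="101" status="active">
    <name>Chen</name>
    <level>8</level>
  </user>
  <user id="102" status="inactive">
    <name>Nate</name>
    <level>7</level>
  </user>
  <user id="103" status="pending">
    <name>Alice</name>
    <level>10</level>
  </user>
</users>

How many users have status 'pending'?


Counting users with status='pending':
  Alice (id=103) -> MATCH
Count: 1

ANSWER: 1


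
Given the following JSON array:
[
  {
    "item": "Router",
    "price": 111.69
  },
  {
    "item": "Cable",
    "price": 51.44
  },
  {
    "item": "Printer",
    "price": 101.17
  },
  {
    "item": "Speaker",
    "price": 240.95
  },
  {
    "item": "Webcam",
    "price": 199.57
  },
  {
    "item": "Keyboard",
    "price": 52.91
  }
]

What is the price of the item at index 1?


Array index 1 -> Cable
price = 51.44

ANSWER: 51.44


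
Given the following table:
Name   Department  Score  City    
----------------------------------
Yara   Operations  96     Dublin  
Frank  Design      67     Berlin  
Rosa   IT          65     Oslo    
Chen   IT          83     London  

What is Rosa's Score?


Row 3: Rosa
Score = 65

ANSWER: 65


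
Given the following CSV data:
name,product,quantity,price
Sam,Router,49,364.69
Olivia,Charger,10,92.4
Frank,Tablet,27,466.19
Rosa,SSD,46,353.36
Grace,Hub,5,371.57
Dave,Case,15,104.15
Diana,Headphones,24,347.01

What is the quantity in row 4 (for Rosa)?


Row 4: Rosa
Column 'quantity' = 46

ANSWER: 46


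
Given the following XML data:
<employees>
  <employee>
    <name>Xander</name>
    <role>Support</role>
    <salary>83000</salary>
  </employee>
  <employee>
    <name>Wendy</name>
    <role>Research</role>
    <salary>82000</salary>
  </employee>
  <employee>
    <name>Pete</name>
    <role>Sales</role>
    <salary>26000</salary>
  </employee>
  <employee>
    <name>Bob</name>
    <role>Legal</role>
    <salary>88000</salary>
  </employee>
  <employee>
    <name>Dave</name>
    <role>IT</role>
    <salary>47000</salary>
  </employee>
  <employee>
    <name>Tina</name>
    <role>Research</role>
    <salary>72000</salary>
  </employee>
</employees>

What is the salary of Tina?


Searching for <employee> with <name>Tina</name>
Found at position 6
<salary>72000</salary>

ANSWER: 72000


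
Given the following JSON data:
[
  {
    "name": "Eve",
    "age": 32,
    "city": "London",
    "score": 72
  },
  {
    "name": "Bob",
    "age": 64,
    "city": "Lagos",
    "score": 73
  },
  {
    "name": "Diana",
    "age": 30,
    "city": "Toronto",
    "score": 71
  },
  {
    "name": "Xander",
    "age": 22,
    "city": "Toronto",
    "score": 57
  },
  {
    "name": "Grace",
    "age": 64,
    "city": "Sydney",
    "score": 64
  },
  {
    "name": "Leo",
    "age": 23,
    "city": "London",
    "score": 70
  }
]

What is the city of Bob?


Looking up record where name = Bob
Record index: 1
Field 'city' = Lagos

ANSWER: Lagos


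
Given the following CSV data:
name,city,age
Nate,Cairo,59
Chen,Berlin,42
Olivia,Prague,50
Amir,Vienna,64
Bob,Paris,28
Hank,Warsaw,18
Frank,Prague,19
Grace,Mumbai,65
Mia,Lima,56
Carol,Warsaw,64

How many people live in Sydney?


Scanning city column for 'Sydney':
Total matches: 0

ANSWER: 0


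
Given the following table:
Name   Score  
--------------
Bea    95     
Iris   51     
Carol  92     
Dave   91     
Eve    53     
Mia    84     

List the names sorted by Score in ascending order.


Sorting by Score (ascending):
  Iris: 51
  Eve: 53
  Mia: 84
  Dave: 91
  Carol: 92
  Bea: 95


ANSWER: Iris, Eve, Mia, Dave, Carol, Bea


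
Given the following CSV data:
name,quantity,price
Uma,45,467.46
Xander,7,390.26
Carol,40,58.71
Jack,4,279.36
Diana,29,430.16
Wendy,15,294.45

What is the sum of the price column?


Values in 'price' column:
  Row 1: 467.46
  Row 2: 390.26
  Row 3: 58.71
  Row 4: 279.36
  Row 5: 430.16
  Row 6: 294.45
Sum = 467.46 + 390.26 + 58.71 + 279.36 + 430.16 + 294.45 = 1920.4

ANSWER: 1920.4


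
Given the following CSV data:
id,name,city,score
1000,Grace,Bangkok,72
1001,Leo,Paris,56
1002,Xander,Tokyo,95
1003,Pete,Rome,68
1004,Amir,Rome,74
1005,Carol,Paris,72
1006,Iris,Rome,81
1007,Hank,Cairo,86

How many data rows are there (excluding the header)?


Counting rows (excluding header):
Header: id,name,city,score
Data rows: 8

ANSWER: 8


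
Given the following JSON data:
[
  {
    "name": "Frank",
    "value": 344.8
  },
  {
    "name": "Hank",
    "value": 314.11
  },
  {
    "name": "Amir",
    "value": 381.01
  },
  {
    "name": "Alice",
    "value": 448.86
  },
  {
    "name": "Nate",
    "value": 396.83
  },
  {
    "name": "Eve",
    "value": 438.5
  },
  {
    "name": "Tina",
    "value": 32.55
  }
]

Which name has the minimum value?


Comparing values:
  Frank: 344.8
  Hank: 314.11
  Amir: 381.01
  Alice: 448.86
  Nate: 396.83
  Eve: 438.5
  Tina: 32.55
Minimum: Tina (32.55)

ANSWER: Tina


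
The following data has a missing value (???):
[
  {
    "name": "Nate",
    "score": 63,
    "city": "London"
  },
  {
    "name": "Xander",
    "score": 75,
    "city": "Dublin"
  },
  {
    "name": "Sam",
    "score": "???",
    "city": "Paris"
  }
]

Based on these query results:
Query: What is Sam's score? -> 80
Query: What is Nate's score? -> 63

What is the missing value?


The missing value is Sam's score
From query: Sam's score = 80

ANSWER: 80


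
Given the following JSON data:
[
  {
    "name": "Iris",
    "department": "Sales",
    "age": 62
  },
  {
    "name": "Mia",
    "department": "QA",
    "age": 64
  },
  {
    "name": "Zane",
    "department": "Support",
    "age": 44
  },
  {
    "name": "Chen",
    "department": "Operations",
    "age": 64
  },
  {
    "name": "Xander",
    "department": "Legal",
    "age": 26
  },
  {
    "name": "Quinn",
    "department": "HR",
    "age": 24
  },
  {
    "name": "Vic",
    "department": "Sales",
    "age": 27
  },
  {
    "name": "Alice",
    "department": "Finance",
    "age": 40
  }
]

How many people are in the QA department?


Scanning records for department = QA
  Record 1: Mia
Count: 1

ANSWER: 1


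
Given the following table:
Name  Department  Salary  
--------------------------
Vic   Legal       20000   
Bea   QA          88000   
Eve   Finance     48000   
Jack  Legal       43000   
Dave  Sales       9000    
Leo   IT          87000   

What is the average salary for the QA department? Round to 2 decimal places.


QA department members:
  Bea: 88000
Sum = 88000
Count = 1
Average = 88000 / 1 = 88000.00

ANSWER: 88000.00


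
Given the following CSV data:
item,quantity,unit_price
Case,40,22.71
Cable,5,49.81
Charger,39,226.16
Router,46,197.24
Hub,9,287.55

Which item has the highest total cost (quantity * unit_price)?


Computing row totals:
  Case: 908.4
  Cable: 249.05
  Charger: 8820.24
  Router: 9073.04
  Hub: 2587.95
Maximum: Router (9073.04)

ANSWER: Router
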